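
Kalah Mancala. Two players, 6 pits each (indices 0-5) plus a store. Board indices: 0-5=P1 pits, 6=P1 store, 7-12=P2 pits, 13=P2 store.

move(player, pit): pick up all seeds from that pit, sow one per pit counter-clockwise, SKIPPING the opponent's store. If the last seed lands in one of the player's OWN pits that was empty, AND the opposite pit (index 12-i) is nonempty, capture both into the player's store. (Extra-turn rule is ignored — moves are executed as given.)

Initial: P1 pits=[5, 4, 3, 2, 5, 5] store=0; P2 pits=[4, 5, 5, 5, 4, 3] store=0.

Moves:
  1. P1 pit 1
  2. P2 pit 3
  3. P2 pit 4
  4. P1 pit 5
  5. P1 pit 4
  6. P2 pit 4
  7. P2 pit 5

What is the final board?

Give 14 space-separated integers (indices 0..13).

Move 1: P1 pit1 -> P1=[5,0,4,3,6,6](0) P2=[4,5,5,5,4,3](0)
Move 2: P2 pit3 -> P1=[6,1,4,3,6,6](0) P2=[4,5,5,0,5,4](1)
Move 3: P2 pit4 -> P1=[7,2,5,3,6,6](0) P2=[4,5,5,0,0,5](2)
Move 4: P1 pit5 -> P1=[7,2,5,3,6,0](1) P2=[5,6,6,1,1,5](2)
Move 5: P1 pit4 -> P1=[7,2,5,3,0,1](2) P2=[6,7,7,2,1,5](2)
Move 6: P2 pit4 -> P1=[7,2,5,3,0,1](2) P2=[6,7,7,2,0,6](2)
Move 7: P2 pit5 -> P1=[8,3,6,4,1,1](2) P2=[6,7,7,2,0,0](3)

Answer: 8 3 6 4 1 1 2 6 7 7 2 0 0 3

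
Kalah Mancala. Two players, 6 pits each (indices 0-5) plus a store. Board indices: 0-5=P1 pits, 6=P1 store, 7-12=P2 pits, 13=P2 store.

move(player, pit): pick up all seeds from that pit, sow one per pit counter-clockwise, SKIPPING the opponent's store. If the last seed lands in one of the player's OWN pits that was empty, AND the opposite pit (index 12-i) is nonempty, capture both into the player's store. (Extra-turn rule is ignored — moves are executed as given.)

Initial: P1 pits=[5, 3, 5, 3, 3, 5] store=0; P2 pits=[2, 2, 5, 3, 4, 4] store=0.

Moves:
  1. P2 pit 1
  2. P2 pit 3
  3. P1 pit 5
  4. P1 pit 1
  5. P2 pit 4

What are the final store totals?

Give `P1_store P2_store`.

Move 1: P2 pit1 -> P1=[5,3,5,3,3,5](0) P2=[2,0,6,4,4,4](0)
Move 2: P2 pit3 -> P1=[6,3,5,3,3,5](0) P2=[2,0,6,0,5,5](1)
Move 3: P1 pit5 -> P1=[6,3,5,3,3,0](1) P2=[3,1,7,1,5,5](1)
Move 4: P1 pit1 -> P1=[6,0,6,4,4,0](1) P2=[3,1,7,1,5,5](1)
Move 5: P2 pit4 -> P1=[7,1,7,4,4,0](1) P2=[3,1,7,1,0,6](2)

Answer: 1 2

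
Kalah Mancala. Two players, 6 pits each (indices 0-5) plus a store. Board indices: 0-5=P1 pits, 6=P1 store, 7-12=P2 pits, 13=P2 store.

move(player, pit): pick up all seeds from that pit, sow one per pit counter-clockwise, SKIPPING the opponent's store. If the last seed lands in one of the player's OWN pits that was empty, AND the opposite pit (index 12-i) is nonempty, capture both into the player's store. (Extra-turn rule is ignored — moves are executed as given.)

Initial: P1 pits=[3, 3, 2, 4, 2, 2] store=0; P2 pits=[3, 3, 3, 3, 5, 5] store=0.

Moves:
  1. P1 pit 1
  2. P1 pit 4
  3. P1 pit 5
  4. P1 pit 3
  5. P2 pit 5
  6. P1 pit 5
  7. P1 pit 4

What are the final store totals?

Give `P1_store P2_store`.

Move 1: P1 pit1 -> P1=[3,0,3,5,3,2](0) P2=[3,3,3,3,5,5](0)
Move 2: P1 pit4 -> P1=[3,0,3,5,0,3](1) P2=[4,3,3,3,5,5](0)
Move 3: P1 pit5 -> P1=[3,0,3,5,0,0](2) P2=[5,4,3,3,5,5](0)
Move 4: P1 pit3 -> P1=[3,0,3,0,1,1](3) P2=[6,5,3,3,5,5](0)
Move 5: P2 pit5 -> P1=[4,1,4,1,1,1](3) P2=[6,5,3,3,5,0](1)
Move 6: P1 pit5 -> P1=[4,1,4,1,1,0](4) P2=[6,5,3,3,5,0](1)
Move 7: P1 pit4 -> P1=[4,1,4,1,0,0](11) P2=[0,5,3,3,5,0](1)

Answer: 11 1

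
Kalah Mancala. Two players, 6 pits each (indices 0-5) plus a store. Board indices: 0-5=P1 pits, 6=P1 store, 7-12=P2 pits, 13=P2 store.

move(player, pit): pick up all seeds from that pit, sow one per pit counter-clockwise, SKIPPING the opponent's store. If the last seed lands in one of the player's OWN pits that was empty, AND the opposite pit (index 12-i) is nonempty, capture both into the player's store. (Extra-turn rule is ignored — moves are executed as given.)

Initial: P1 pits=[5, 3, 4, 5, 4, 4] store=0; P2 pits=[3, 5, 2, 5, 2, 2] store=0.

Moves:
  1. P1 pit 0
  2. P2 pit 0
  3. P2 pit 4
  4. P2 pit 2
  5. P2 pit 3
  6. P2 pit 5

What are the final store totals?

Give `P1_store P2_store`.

Move 1: P1 pit0 -> P1=[0,4,5,6,5,5](0) P2=[3,5,2,5,2,2](0)
Move 2: P2 pit0 -> P1=[0,4,5,6,5,5](0) P2=[0,6,3,6,2,2](0)
Move 3: P2 pit4 -> P1=[0,4,5,6,5,5](0) P2=[0,6,3,6,0,3](1)
Move 4: P2 pit2 -> P1=[0,4,5,6,5,5](0) P2=[0,6,0,7,1,4](1)
Move 5: P2 pit3 -> P1=[1,5,6,7,5,5](0) P2=[0,6,0,0,2,5](2)
Move 6: P2 pit5 -> P1=[2,6,7,8,5,5](0) P2=[0,6,0,0,2,0](3)

Answer: 0 3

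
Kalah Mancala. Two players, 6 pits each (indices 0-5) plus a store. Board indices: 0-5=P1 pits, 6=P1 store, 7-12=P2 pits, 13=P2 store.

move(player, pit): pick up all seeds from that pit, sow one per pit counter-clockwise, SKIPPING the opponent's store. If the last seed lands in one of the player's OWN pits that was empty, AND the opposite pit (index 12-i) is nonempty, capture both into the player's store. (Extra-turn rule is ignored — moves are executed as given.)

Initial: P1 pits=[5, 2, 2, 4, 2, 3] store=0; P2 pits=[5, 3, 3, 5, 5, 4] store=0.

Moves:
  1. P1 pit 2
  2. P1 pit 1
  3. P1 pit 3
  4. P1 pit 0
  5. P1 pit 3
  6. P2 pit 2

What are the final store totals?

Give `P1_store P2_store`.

Answer: 1 1

Derivation:
Move 1: P1 pit2 -> P1=[5,2,0,5,3,3](0) P2=[5,3,3,5,5,4](0)
Move 2: P1 pit1 -> P1=[5,0,1,6,3,3](0) P2=[5,3,3,5,5,4](0)
Move 3: P1 pit3 -> P1=[5,0,1,0,4,4](1) P2=[6,4,4,5,5,4](0)
Move 4: P1 pit0 -> P1=[0,1,2,1,5,5](1) P2=[6,4,4,5,5,4](0)
Move 5: P1 pit3 -> P1=[0,1,2,0,6,5](1) P2=[6,4,4,5,5,4](0)
Move 6: P2 pit2 -> P1=[0,1,2,0,6,5](1) P2=[6,4,0,6,6,5](1)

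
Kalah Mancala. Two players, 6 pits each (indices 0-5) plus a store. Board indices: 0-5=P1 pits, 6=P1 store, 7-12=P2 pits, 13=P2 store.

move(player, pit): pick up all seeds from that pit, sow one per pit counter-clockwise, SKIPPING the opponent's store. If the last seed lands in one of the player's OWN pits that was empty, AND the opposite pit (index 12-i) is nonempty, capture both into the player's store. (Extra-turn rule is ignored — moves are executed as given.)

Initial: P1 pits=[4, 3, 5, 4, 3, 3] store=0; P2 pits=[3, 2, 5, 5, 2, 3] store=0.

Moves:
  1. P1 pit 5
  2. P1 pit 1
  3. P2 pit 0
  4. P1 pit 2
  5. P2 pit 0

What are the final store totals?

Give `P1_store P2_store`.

Move 1: P1 pit5 -> P1=[4,3,5,4,3,0](1) P2=[4,3,5,5,2,3](0)
Move 2: P1 pit1 -> P1=[4,0,6,5,4,0](1) P2=[4,3,5,5,2,3](0)
Move 3: P2 pit0 -> P1=[4,0,6,5,4,0](1) P2=[0,4,6,6,3,3](0)
Move 4: P1 pit2 -> P1=[4,0,0,6,5,1](2) P2=[1,5,6,6,3,3](0)
Move 5: P2 pit0 -> P1=[4,0,0,6,5,1](2) P2=[0,6,6,6,3,3](0)

Answer: 2 0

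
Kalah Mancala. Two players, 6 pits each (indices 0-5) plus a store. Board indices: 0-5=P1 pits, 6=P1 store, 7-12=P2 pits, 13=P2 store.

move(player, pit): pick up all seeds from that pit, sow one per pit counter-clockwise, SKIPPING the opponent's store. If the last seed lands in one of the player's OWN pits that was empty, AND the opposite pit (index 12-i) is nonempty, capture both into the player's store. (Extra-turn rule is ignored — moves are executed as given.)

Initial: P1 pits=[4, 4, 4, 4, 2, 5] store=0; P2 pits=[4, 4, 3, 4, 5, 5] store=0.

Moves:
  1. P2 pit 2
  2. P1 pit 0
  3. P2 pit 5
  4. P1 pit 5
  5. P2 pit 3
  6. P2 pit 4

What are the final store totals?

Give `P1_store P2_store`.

Answer: 1 3

Derivation:
Move 1: P2 pit2 -> P1=[4,4,4,4,2,5](0) P2=[4,4,0,5,6,6](0)
Move 2: P1 pit0 -> P1=[0,5,5,5,3,5](0) P2=[4,4,0,5,6,6](0)
Move 3: P2 pit5 -> P1=[1,6,6,6,4,5](0) P2=[4,4,0,5,6,0](1)
Move 4: P1 pit5 -> P1=[1,6,6,6,4,0](1) P2=[5,5,1,6,6,0](1)
Move 5: P2 pit3 -> P1=[2,7,7,6,4,0](1) P2=[5,5,1,0,7,1](2)
Move 6: P2 pit4 -> P1=[3,8,8,7,5,0](1) P2=[5,5,1,0,0,2](3)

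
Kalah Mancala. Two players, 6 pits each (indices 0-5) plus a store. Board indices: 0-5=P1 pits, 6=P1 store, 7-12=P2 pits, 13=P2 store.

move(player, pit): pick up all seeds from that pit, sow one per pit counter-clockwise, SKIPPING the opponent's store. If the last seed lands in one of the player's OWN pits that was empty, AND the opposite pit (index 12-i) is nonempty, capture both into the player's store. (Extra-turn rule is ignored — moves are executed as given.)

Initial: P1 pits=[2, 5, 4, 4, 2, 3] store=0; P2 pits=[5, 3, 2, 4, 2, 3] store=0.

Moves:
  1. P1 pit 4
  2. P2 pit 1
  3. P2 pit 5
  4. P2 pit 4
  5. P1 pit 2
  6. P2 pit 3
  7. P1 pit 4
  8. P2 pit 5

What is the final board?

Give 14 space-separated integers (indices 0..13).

Answer: 6 7 0 5 0 6 2 5 0 3 0 1 0 4

Derivation:
Move 1: P1 pit4 -> P1=[2,5,4,4,0,4](1) P2=[5,3,2,4,2,3](0)
Move 2: P2 pit1 -> P1=[2,5,4,4,0,4](1) P2=[5,0,3,5,3,3](0)
Move 3: P2 pit5 -> P1=[3,6,4,4,0,4](1) P2=[5,0,3,5,3,0](1)
Move 4: P2 pit4 -> P1=[4,6,4,4,0,4](1) P2=[5,0,3,5,0,1](2)
Move 5: P1 pit2 -> P1=[4,6,0,5,1,5](2) P2=[5,0,3,5,0,1](2)
Move 6: P2 pit3 -> P1=[5,7,0,5,1,5](2) P2=[5,0,3,0,1,2](3)
Move 7: P1 pit4 -> P1=[5,7,0,5,0,6](2) P2=[5,0,3,0,1,2](3)
Move 8: P2 pit5 -> P1=[6,7,0,5,0,6](2) P2=[5,0,3,0,1,0](4)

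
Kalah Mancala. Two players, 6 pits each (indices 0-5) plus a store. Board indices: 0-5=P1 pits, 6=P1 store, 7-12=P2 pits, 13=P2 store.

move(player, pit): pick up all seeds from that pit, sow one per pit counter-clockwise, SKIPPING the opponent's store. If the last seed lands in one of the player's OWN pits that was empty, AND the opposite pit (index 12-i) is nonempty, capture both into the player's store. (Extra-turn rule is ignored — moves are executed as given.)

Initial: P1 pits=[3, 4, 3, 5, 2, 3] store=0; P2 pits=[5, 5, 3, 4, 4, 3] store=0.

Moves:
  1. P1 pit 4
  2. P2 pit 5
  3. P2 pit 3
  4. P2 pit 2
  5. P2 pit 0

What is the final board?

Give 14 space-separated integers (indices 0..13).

Move 1: P1 pit4 -> P1=[3,4,3,5,0,4](1) P2=[5,5,3,4,4,3](0)
Move 2: P2 pit5 -> P1=[4,5,3,5,0,4](1) P2=[5,5,3,4,4,0](1)
Move 3: P2 pit3 -> P1=[5,5,3,5,0,4](1) P2=[5,5,3,0,5,1](2)
Move 4: P2 pit2 -> P1=[5,5,3,5,0,4](1) P2=[5,5,0,1,6,2](2)
Move 5: P2 pit0 -> P1=[5,5,3,5,0,4](1) P2=[0,6,1,2,7,3](2)

Answer: 5 5 3 5 0 4 1 0 6 1 2 7 3 2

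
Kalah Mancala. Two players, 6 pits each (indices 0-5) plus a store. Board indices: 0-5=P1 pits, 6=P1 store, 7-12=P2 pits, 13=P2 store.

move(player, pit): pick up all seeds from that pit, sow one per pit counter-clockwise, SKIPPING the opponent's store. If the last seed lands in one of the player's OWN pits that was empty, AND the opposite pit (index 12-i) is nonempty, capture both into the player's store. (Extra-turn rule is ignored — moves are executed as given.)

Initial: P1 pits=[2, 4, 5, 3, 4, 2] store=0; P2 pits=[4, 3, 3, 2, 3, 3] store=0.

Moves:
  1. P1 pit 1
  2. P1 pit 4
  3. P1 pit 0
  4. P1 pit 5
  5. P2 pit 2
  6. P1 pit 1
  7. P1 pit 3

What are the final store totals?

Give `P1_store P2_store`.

Move 1: P1 pit1 -> P1=[2,0,6,4,5,3](0) P2=[4,3,3,2,3,3](0)
Move 2: P1 pit4 -> P1=[2,0,6,4,0,4](1) P2=[5,4,4,2,3,3](0)
Move 3: P1 pit0 -> P1=[0,1,7,4,0,4](1) P2=[5,4,4,2,3,3](0)
Move 4: P1 pit5 -> P1=[0,1,7,4,0,0](2) P2=[6,5,5,2,3,3](0)
Move 5: P2 pit2 -> P1=[1,1,7,4,0,0](2) P2=[6,5,0,3,4,4](1)
Move 6: P1 pit1 -> P1=[1,0,8,4,0,0](2) P2=[6,5,0,3,4,4](1)
Move 7: P1 pit3 -> P1=[1,0,8,0,1,1](3) P2=[7,5,0,3,4,4](1)

Answer: 3 1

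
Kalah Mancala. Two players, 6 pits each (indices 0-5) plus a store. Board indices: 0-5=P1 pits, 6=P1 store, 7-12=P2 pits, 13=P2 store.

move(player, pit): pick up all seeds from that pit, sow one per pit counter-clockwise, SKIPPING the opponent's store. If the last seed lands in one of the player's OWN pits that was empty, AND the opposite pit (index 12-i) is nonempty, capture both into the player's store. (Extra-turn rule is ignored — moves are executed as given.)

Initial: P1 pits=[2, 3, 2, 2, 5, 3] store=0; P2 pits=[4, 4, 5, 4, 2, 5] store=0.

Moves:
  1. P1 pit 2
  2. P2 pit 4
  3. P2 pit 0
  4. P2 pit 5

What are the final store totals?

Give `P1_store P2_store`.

Move 1: P1 pit2 -> P1=[2,3,0,3,6,3](0) P2=[4,4,5,4,2,5](0)
Move 2: P2 pit4 -> P1=[2,3,0,3,6,3](0) P2=[4,4,5,4,0,6](1)
Move 3: P2 pit0 -> P1=[2,0,0,3,6,3](0) P2=[0,5,6,5,0,6](5)
Move 4: P2 pit5 -> P1=[3,1,1,4,7,3](0) P2=[0,5,6,5,0,0](6)

Answer: 0 6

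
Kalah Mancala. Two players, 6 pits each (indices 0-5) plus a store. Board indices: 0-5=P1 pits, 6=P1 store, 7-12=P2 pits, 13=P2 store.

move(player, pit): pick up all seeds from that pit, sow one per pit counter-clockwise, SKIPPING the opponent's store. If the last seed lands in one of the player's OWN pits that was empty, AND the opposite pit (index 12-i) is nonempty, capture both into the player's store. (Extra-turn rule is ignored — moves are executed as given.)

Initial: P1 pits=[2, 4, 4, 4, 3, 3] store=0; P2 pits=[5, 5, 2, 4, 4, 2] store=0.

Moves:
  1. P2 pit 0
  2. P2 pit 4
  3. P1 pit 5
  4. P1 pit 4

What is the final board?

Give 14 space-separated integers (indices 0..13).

Move 1: P2 pit0 -> P1=[2,4,4,4,3,3](0) P2=[0,6,3,5,5,3](0)
Move 2: P2 pit4 -> P1=[3,5,5,4,3,3](0) P2=[0,6,3,5,0,4](1)
Move 3: P1 pit5 -> P1=[3,5,5,4,3,0](1) P2=[1,7,3,5,0,4](1)
Move 4: P1 pit4 -> P1=[3,5,5,4,0,1](2) P2=[2,7,3,5,0,4](1)

Answer: 3 5 5 4 0 1 2 2 7 3 5 0 4 1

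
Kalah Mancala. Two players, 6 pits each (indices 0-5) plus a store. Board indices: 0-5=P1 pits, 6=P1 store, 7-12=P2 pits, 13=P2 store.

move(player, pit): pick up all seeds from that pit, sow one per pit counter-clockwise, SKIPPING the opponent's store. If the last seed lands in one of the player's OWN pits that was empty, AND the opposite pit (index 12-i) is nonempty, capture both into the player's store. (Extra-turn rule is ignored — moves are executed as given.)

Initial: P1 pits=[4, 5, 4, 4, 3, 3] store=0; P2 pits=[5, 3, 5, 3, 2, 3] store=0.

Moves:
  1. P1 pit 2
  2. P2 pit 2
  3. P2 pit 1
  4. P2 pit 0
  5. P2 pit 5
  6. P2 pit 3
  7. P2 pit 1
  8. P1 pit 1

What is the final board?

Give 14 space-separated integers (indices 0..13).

Move 1: P1 pit2 -> P1=[4,5,0,5,4,4](1) P2=[5,3,5,3,2,3](0)
Move 2: P2 pit2 -> P1=[5,5,0,5,4,4](1) P2=[5,3,0,4,3,4](1)
Move 3: P2 pit1 -> P1=[5,5,0,5,4,4](1) P2=[5,0,1,5,4,4](1)
Move 4: P2 pit0 -> P1=[5,5,0,5,4,4](1) P2=[0,1,2,6,5,5](1)
Move 5: P2 pit5 -> P1=[6,6,1,6,4,4](1) P2=[0,1,2,6,5,0](2)
Move 6: P2 pit3 -> P1=[7,7,2,6,4,4](1) P2=[0,1,2,0,6,1](3)
Move 7: P2 pit1 -> P1=[7,7,2,6,4,4](1) P2=[0,0,3,0,6,1](3)
Move 8: P1 pit1 -> P1=[7,0,3,7,5,5](2) P2=[1,1,3,0,6,1](3)

Answer: 7 0 3 7 5 5 2 1 1 3 0 6 1 3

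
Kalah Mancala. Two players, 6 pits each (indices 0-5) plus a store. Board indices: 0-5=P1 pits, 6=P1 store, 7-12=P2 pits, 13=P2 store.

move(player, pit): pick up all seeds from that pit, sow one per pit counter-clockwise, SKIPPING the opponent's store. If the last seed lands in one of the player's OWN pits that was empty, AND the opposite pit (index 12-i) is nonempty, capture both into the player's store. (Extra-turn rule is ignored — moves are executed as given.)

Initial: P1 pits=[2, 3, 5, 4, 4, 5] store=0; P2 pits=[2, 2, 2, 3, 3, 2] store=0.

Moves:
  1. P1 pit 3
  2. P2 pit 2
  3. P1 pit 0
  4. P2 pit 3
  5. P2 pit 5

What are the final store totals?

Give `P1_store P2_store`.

Move 1: P1 pit3 -> P1=[2,3,5,0,5,6](1) P2=[3,2,2,3,3,2](0)
Move 2: P2 pit2 -> P1=[2,3,5,0,5,6](1) P2=[3,2,0,4,4,2](0)
Move 3: P1 pit0 -> P1=[0,4,6,0,5,6](1) P2=[3,2,0,4,4,2](0)
Move 4: P2 pit3 -> P1=[1,4,6,0,5,6](1) P2=[3,2,0,0,5,3](1)
Move 5: P2 pit5 -> P1=[2,5,6,0,5,6](1) P2=[3,2,0,0,5,0](2)

Answer: 1 2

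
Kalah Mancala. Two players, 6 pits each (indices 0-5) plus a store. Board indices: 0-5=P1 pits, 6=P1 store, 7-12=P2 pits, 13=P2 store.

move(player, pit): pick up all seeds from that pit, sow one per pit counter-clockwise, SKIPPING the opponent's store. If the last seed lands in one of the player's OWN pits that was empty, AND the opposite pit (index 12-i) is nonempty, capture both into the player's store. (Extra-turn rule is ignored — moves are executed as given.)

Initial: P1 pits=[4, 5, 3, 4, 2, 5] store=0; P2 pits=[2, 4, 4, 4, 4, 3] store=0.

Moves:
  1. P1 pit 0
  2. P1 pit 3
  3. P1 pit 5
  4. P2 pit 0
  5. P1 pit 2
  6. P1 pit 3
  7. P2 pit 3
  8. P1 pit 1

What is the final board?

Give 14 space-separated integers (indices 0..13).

Answer: 1 0 2 1 7 2 4 1 8 6 0 7 4 1

Derivation:
Move 1: P1 pit0 -> P1=[0,6,4,5,3,5](0) P2=[2,4,4,4,4,3](0)
Move 2: P1 pit3 -> P1=[0,6,4,0,4,6](1) P2=[3,5,4,4,4,3](0)
Move 3: P1 pit5 -> P1=[0,6,4,0,4,0](2) P2=[4,6,5,5,5,3](0)
Move 4: P2 pit0 -> P1=[0,6,4,0,4,0](2) P2=[0,7,6,6,6,3](0)
Move 5: P1 pit2 -> P1=[0,6,0,1,5,1](3) P2=[0,7,6,6,6,3](0)
Move 6: P1 pit3 -> P1=[0,6,0,0,6,1](3) P2=[0,7,6,6,6,3](0)
Move 7: P2 pit3 -> P1=[1,7,1,0,6,1](3) P2=[0,7,6,0,7,4](1)
Move 8: P1 pit1 -> P1=[1,0,2,1,7,2](4) P2=[1,8,6,0,7,4](1)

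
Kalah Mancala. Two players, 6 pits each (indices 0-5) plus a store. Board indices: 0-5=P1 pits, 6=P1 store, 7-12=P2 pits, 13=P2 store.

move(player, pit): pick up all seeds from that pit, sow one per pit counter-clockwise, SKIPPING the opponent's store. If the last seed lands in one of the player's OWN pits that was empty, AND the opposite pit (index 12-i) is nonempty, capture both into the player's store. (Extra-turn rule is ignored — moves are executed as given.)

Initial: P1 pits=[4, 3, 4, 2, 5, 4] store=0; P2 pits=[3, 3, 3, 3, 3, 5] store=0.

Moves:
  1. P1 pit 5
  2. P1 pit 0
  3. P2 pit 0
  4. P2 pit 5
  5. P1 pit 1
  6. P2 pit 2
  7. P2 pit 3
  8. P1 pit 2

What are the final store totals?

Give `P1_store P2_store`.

Move 1: P1 pit5 -> P1=[4,3,4,2,5,0](1) P2=[4,4,4,3,3,5](0)
Move 2: P1 pit0 -> P1=[0,4,5,3,6,0](1) P2=[4,4,4,3,3,5](0)
Move 3: P2 pit0 -> P1=[0,4,5,3,6,0](1) P2=[0,5,5,4,4,5](0)
Move 4: P2 pit5 -> P1=[1,5,6,4,6,0](1) P2=[0,5,5,4,4,0](1)
Move 5: P1 pit1 -> P1=[1,0,7,5,7,1](2) P2=[0,5,5,4,4,0](1)
Move 6: P2 pit2 -> P1=[2,0,7,5,7,1](2) P2=[0,5,0,5,5,1](2)
Move 7: P2 pit3 -> P1=[3,1,7,5,7,1](2) P2=[0,5,0,0,6,2](3)
Move 8: P1 pit2 -> P1=[3,1,0,6,8,2](3) P2=[1,6,1,0,6,2](3)

Answer: 3 3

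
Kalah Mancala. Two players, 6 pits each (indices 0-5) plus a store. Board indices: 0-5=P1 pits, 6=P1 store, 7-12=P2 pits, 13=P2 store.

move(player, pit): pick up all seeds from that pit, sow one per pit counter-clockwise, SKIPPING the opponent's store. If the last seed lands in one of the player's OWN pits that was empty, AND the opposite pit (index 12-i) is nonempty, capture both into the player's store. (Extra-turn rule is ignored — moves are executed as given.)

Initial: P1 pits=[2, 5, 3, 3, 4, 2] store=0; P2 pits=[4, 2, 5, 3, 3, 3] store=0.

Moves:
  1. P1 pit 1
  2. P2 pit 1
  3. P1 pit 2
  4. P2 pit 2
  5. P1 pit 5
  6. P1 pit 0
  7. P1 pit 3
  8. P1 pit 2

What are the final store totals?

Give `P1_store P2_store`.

Answer: 7 1

Derivation:
Move 1: P1 pit1 -> P1=[2,0,4,4,5,3](1) P2=[4,2,5,3,3,3](0)
Move 2: P2 pit1 -> P1=[2,0,4,4,5,3](1) P2=[4,0,6,4,3,3](0)
Move 3: P1 pit2 -> P1=[2,0,0,5,6,4](2) P2=[4,0,6,4,3,3](0)
Move 4: P2 pit2 -> P1=[3,1,0,5,6,4](2) P2=[4,0,0,5,4,4](1)
Move 5: P1 pit5 -> P1=[3,1,0,5,6,0](3) P2=[5,1,1,5,4,4](1)
Move 6: P1 pit0 -> P1=[0,2,1,6,6,0](3) P2=[5,1,1,5,4,4](1)
Move 7: P1 pit3 -> P1=[0,2,1,0,7,1](4) P2=[6,2,2,5,4,4](1)
Move 8: P1 pit2 -> P1=[0,2,0,0,7,1](7) P2=[6,2,0,5,4,4](1)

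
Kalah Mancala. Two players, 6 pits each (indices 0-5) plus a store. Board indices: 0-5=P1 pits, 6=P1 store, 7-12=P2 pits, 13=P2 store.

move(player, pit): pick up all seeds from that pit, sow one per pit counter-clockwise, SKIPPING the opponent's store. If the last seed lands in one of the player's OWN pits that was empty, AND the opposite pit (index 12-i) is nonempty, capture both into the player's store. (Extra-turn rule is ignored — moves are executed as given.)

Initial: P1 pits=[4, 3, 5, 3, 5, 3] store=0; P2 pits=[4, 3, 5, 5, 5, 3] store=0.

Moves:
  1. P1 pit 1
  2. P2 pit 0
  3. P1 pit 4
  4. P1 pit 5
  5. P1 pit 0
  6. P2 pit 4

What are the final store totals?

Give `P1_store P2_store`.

Move 1: P1 pit1 -> P1=[4,0,6,4,6,3](0) P2=[4,3,5,5,5,3](0)
Move 2: P2 pit0 -> P1=[4,0,6,4,6,3](0) P2=[0,4,6,6,6,3](0)
Move 3: P1 pit4 -> P1=[4,0,6,4,0,4](1) P2=[1,5,7,7,6,3](0)
Move 4: P1 pit5 -> P1=[4,0,6,4,0,0](2) P2=[2,6,8,7,6,3](0)
Move 5: P1 pit0 -> P1=[0,1,7,5,0,0](9) P2=[2,0,8,7,6,3](0)
Move 6: P2 pit4 -> P1=[1,2,8,6,0,0](9) P2=[2,0,8,7,0,4](1)

Answer: 9 1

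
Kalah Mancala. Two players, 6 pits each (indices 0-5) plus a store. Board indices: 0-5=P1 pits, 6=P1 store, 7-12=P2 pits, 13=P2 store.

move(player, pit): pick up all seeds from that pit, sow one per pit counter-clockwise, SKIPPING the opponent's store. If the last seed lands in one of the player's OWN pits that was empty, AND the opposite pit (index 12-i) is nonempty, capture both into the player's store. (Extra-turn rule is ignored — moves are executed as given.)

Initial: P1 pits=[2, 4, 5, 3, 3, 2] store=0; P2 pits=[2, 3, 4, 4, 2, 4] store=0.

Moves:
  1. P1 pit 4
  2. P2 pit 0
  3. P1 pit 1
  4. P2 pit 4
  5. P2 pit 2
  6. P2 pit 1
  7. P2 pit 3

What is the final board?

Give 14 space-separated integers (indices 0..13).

Answer: 4 1 7 5 1 4 1 0 0 1 0 3 8 3

Derivation:
Move 1: P1 pit4 -> P1=[2,4,5,3,0,3](1) P2=[3,3,4,4,2,4](0)
Move 2: P2 pit0 -> P1=[2,4,5,3,0,3](1) P2=[0,4,5,5,2,4](0)
Move 3: P1 pit1 -> P1=[2,0,6,4,1,4](1) P2=[0,4,5,5,2,4](0)
Move 4: P2 pit4 -> P1=[2,0,6,4,1,4](1) P2=[0,4,5,5,0,5](1)
Move 5: P2 pit2 -> P1=[3,0,6,4,1,4](1) P2=[0,4,0,6,1,6](2)
Move 6: P2 pit1 -> P1=[3,0,6,4,1,4](1) P2=[0,0,1,7,2,7](2)
Move 7: P2 pit3 -> P1=[4,1,7,5,1,4](1) P2=[0,0,1,0,3,8](3)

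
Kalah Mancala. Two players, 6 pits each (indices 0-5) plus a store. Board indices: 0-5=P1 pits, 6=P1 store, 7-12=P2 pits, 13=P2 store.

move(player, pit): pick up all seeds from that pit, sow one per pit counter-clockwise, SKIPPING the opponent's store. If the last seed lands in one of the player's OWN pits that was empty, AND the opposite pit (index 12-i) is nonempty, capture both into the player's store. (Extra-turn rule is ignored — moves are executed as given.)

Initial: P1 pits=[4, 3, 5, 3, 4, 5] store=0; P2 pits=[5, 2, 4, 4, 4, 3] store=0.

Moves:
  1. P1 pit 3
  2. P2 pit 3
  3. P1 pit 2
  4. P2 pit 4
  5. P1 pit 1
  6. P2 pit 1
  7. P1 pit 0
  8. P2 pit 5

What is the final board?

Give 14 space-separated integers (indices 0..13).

Answer: 1 2 2 4 8 9 3 6 0 5 0 0 0 6

Derivation:
Move 1: P1 pit3 -> P1=[4,3,5,0,5,6](1) P2=[5,2,4,4,4,3](0)
Move 2: P2 pit3 -> P1=[5,3,5,0,5,6](1) P2=[5,2,4,0,5,4](1)
Move 3: P1 pit2 -> P1=[5,3,0,1,6,7](2) P2=[6,2,4,0,5,4](1)
Move 4: P2 pit4 -> P1=[6,4,1,1,6,7](2) P2=[6,2,4,0,0,5](2)
Move 5: P1 pit1 -> P1=[6,0,2,2,7,8](2) P2=[6,2,4,0,0,5](2)
Move 6: P2 pit1 -> P1=[6,0,0,2,7,8](2) P2=[6,0,5,0,0,5](5)
Move 7: P1 pit0 -> P1=[0,1,1,3,8,9](3) P2=[6,0,5,0,0,5](5)
Move 8: P2 pit5 -> P1=[1,2,2,4,8,9](3) P2=[6,0,5,0,0,0](6)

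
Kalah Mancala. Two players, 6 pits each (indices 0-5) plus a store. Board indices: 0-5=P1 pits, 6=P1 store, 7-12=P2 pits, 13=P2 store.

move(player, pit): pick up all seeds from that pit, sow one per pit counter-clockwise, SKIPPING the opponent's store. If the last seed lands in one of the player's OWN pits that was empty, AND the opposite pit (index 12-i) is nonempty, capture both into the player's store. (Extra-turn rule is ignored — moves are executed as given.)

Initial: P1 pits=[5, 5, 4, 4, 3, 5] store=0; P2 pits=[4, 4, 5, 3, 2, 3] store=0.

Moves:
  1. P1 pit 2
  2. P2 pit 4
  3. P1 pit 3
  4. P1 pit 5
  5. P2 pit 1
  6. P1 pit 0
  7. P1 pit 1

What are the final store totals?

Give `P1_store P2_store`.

Move 1: P1 pit2 -> P1=[5,5,0,5,4,6](1) P2=[4,4,5,3,2,3](0)
Move 2: P2 pit4 -> P1=[5,5,0,5,4,6](1) P2=[4,4,5,3,0,4](1)
Move 3: P1 pit3 -> P1=[5,5,0,0,5,7](2) P2=[5,5,5,3,0,4](1)
Move 4: P1 pit5 -> P1=[5,5,0,0,5,0](3) P2=[6,6,6,4,1,5](1)
Move 5: P2 pit1 -> P1=[6,5,0,0,5,0](3) P2=[6,0,7,5,2,6](2)
Move 6: P1 pit0 -> P1=[0,6,1,1,6,1](4) P2=[6,0,7,5,2,6](2)
Move 7: P1 pit1 -> P1=[0,0,2,2,7,2](5) P2=[7,0,7,5,2,6](2)

Answer: 5 2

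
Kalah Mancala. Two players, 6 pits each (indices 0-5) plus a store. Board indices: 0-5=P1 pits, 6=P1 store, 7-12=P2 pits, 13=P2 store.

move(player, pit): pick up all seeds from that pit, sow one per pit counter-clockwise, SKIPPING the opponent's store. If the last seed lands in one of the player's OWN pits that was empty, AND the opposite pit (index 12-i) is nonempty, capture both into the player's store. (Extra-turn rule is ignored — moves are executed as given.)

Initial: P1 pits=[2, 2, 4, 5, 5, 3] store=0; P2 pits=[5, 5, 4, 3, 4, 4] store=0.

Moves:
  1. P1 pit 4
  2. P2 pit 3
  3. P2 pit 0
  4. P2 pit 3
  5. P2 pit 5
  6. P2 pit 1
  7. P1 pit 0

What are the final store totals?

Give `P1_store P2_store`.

Answer: 1 4

Derivation:
Move 1: P1 pit4 -> P1=[2,2,4,5,0,4](1) P2=[6,6,5,3,4,4](0)
Move 2: P2 pit3 -> P1=[2,2,4,5,0,4](1) P2=[6,6,5,0,5,5](1)
Move 3: P2 pit0 -> P1=[2,2,4,5,0,4](1) P2=[0,7,6,1,6,6](2)
Move 4: P2 pit3 -> P1=[2,2,4,5,0,4](1) P2=[0,7,6,0,7,6](2)
Move 5: P2 pit5 -> P1=[3,3,5,6,1,4](1) P2=[0,7,6,0,7,0](3)
Move 6: P2 pit1 -> P1=[4,4,5,6,1,4](1) P2=[0,0,7,1,8,1](4)
Move 7: P1 pit0 -> P1=[0,5,6,7,2,4](1) P2=[0,0,7,1,8,1](4)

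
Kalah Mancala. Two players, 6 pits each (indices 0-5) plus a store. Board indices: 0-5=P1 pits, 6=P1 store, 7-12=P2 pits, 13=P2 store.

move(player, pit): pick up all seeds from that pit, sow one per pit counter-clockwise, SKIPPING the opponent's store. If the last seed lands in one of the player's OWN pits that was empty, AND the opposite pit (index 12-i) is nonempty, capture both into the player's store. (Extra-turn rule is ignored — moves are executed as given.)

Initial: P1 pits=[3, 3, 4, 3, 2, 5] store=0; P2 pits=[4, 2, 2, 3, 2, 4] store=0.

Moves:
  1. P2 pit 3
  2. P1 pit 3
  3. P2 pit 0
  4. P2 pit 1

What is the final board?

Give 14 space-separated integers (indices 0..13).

Answer: 3 3 4 0 3 6 1 0 0 4 2 5 5 1

Derivation:
Move 1: P2 pit3 -> P1=[3,3,4,3,2,5](0) P2=[4,2,2,0,3,5](1)
Move 2: P1 pit3 -> P1=[3,3,4,0,3,6](1) P2=[4,2,2,0,3,5](1)
Move 3: P2 pit0 -> P1=[3,3,4,0,3,6](1) P2=[0,3,3,1,4,5](1)
Move 4: P2 pit1 -> P1=[3,3,4,0,3,6](1) P2=[0,0,4,2,5,5](1)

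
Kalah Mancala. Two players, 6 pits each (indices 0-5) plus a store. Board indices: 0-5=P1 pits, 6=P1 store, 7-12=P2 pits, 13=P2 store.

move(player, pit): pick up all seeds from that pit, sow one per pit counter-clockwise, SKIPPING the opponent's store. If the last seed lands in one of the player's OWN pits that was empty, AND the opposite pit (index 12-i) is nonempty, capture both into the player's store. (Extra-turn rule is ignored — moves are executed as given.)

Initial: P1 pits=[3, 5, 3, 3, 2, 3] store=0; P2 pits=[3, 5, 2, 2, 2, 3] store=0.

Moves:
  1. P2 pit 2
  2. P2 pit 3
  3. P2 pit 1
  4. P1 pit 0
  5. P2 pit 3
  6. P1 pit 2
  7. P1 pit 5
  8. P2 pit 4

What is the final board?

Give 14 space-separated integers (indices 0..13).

Answer: 1 7 1 6 3 0 2 4 1 2 0 0 6 3

Derivation:
Move 1: P2 pit2 -> P1=[3,5,3,3,2,3](0) P2=[3,5,0,3,3,3](0)
Move 2: P2 pit3 -> P1=[3,5,3,3,2,3](0) P2=[3,5,0,0,4,4](1)
Move 3: P2 pit1 -> P1=[3,5,3,3,2,3](0) P2=[3,0,1,1,5,5](2)
Move 4: P1 pit0 -> P1=[0,6,4,4,2,3](0) P2=[3,0,1,1,5,5](2)
Move 5: P2 pit3 -> P1=[0,6,4,4,2,3](0) P2=[3,0,1,0,6,5](2)
Move 6: P1 pit2 -> P1=[0,6,0,5,3,4](1) P2=[3,0,1,0,6,5](2)
Move 7: P1 pit5 -> P1=[0,6,0,5,3,0](2) P2=[4,1,2,0,6,5](2)
Move 8: P2 pit4 -> P1=[1,7,1,6,3,0](2) P2=[4,1,2,0,0,6](3)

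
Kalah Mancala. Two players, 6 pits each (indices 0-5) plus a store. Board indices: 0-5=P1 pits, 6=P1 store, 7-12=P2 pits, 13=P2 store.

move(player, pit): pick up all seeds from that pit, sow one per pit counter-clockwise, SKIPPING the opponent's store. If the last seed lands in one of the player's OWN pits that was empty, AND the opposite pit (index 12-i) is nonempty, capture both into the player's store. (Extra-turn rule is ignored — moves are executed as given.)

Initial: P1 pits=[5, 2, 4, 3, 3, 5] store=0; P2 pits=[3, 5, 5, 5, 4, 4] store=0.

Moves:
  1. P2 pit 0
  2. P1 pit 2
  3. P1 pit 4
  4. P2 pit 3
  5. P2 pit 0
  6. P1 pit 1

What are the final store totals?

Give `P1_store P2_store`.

Move 1: P2 pit0 -> P1=[5,2,4,3,3,5](0) P2=[0,6,6,6,4,4](0)
Move 2: P1 pit2 -> P1=[5,2,0,4,4,6](1) P2=[0,6,6,6,4,4](0)
Move 3: P1 pit4 -> P1=[5,2,0,4,0,7](2) P2=[1,7,6,6,4,4](0)
Move 4: P2 pit3 -> P1=[6,3,1,4,0,7](2) P2=[1,7,6,0,5,5](1)
Move 5: P2 pit0 -> P1=[6,3,1,4,0,7](2) P2=[0,8,6,0,5,5](1)
Move 6: P1 pit1 -> P1=[6,0,2,5,0,7](11) P2=[0,0,6,0,5,5](1)

Answer: 11 1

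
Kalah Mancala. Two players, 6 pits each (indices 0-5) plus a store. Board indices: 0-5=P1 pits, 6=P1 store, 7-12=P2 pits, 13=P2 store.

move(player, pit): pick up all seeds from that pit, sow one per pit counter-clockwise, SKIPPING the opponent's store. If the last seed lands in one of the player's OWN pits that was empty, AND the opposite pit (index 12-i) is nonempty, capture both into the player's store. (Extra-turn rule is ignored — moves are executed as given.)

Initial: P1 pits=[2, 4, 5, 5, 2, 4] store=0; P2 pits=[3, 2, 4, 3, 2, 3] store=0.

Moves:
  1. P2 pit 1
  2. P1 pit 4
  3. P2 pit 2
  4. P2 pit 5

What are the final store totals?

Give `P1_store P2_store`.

Answer: 1 2

Derivation:
Move 1: P2 pit1 -> P1=[2,4,5,5,2,4](0) P2=[3,0,5,4,2,3](0)
Move 2: P1 pit4 -> P1=[2,4,5,5,0,5](1) P2=[3,0,5,4,2,3](0)
Move 3: P2 pit2 -> P1=[3,4,5,5,0,5](1) P2=[3,0,0,5,3,4](1)
Move 4: P2 pit5 -> P1=[4,5,6,5,0,5](1) P2=[3,0,0,5,3,0](2)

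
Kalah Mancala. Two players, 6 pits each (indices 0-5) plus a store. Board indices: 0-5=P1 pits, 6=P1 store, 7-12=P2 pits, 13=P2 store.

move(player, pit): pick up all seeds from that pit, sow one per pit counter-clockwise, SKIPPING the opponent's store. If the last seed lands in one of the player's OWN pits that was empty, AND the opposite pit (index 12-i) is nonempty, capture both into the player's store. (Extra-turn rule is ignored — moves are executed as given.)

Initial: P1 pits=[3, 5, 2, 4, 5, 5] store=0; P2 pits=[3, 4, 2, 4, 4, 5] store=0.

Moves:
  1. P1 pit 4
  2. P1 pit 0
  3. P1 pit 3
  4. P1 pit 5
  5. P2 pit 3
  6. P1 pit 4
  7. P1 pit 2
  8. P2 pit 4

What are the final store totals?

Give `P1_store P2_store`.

Move 1: P1 pit4 -> P1=[3,5,2,4,0,6](1) P2=[4,5,3,4,4,5](0)
Move 2: P1 pit0 -> P1=[0,6,3,5,0,6](1) P2=[4,5,3,4,4,5](0)
Move 3: P1 pit3 -> P1=[0,6,3,0,1,7](2) P2=[5,6,3,4,4,5](0)
Move 4: P1 pit5 -> P1=[0,6,3,0,1,0](3) P2=[6,7,4,5,5,6](0)
Move 5: P2 pit3 -> P1=[1,7,3,0,1,0](3) P2=[6,7,4,0,6,7](1)
Move 6: P1 pit4 -> P1=[1,7,3,0,0,0](10) P2=[0,7,4,0,6,7](1)
Move 7: P1 pit2 -> P1=[1,7,0,1,1,1](10) P2=[0,7,4,0,6,7](1)
Move 8: P2 pit4 -> P1=[2,8,1,2,1,1](10) P2=[0,7,4,0,0,8](2)

Answer: 10 2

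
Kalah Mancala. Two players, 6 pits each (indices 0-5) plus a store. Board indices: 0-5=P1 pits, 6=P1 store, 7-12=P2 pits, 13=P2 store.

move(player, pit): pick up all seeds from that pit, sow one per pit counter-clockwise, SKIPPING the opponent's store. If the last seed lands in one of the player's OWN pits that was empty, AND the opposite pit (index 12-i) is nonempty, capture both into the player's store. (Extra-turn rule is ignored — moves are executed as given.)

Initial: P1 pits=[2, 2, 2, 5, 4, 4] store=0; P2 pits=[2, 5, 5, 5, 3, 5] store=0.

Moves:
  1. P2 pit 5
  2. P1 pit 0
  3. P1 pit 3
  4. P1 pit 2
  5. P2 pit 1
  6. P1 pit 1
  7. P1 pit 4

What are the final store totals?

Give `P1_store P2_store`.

Answer: 3 2

Derivation:
Move 1: P2 pit5 -> P1=[3,3,3,6,4,4](0) P2=[2,5,5,5,3,0](1)
Move 2: P1 pit0 -> P1=[0,4,4,7,4,4](0) P2=[2,5,5,5,3,0](1)
Move 3: P1 pit3 -> P1=[0,4,4,0,5,5](1) P2=[3,6,6,6,3,0](1)
Move 4: P1 pit2 -> P1=[0,4,0,1,6,6](2) P2=[3,6,6,6,3,0](1)
Move 5: P2 pit1 -> P1=[1,4,0,1,6,6](2) P2=[3,0,7,7,4,1](2)
Move 6: P1 pit1 -> P1=[1,0,1,2,7,7](2) P2=[3,0,7,7,4,1](2)
Move 7: P1 pit4 -> P1=[1,0,1,2,0,8](3) P2=[4,1,8,8,5,1](2)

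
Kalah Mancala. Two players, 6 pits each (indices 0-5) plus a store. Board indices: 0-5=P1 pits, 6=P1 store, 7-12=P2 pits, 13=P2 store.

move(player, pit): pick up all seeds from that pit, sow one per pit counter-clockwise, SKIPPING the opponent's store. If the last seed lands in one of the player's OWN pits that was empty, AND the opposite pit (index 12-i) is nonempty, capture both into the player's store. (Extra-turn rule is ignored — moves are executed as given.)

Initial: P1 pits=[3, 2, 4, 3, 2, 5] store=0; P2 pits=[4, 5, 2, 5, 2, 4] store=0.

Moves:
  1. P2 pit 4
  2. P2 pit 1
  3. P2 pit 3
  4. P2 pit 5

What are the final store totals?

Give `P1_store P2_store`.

Answer: 0 4

Derivation:
Move 1: P2 pit4 -> P1=[3,2,4,3,2,5](0) P2=[4,5,2,5,0,5](1)
Move 2: P2 pit1 -> P1=[3,2,4,3,2,5](0) P2=[4,0,3,6,1,6](2)
Move 3: P2 pit3 -> P1=[4,3,5,3,2,5](0) P2=[4,0,3,0,2,7](3)
Move 4: P2 pit5 -> P1=[5,4,6,4,3,6](0) P2=[4,0,3,0,2,0](4)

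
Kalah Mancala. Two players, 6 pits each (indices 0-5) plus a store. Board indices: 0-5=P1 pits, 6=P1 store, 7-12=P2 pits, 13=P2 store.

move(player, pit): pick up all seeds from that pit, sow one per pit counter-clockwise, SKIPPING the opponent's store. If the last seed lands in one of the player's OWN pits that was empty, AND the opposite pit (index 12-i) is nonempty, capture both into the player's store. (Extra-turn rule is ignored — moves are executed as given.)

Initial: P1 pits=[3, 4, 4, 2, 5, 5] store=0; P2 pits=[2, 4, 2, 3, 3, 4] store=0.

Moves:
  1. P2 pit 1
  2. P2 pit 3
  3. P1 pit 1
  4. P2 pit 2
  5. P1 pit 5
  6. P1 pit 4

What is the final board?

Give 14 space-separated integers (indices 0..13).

Move 1: P2 pit1 -> P1=[3,4,4,2,5,5](0) P2=[2,0,3,4,4,5](0)
Move 2: P2 pit3 -> P1=[4,4,4,2,5,5](0) P2=[2,0,3,0,5,6](1)
Move 3: P1 pit1 -> P1=[4,0,5,3,6,6](0) P2=[2,0,3,0,5,6](1)
Move 4: P2 pit2 -> P1=[4,0,5,3,6,6](0) P2=[2,0,0,1,6,7](1)
Move 5: P1 pit5 -> P1=[4,0,5,3,6,0](1) P2=[3,1,1,2,7,7](1)
Move 6: P1 pit4 -> P1=[4,0,5,3,0,1](2) P2=[4,2,2,3,7,7](1)

Answer: 4 0 5 3 0 1 2 4 2 2 3 7 7 1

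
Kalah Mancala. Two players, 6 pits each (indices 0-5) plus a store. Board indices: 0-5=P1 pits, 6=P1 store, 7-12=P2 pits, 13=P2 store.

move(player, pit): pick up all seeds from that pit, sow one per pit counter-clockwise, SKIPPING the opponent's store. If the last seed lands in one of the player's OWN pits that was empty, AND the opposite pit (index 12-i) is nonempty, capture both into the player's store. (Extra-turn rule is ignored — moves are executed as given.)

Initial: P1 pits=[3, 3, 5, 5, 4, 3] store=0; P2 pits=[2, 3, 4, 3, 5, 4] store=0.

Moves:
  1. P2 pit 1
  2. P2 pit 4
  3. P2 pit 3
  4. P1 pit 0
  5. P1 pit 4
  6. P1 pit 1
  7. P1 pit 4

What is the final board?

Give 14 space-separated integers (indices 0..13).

Answer: 0 0 8 8 0 7 2 3 1 6 0 1 6 2

Derivation:
Move 1: P2 pit1 -> P1=[3,3,5,5,4,3](0) P2=[2,0,5,4,6,4](0)
Move 2: P2 pit4 -> P1=[4,4,6,6,4,3](0) P2=[2,0,5,4,0,5](1)
Move 3: P2 pit3 -> P1=[5,4,6,6,4,3](0) P2=[2,0,5,0,1,6](2)
Move 4: P1 pit0 -> P1=[0,5,7,7,5,4](0) P2=[2,0,5,0,1,6](2)
Move 5: P1 pit4 -> P1=[0,5,7,7,0,5](1) P2=[3,1,6,0,1,6](2)
Move 6: P1 pit1 -> P1=[0,0,8,8,1,6](2) P2=[3,1,6,0,1,6](2)
Move 7: P1 pit4 -> P1=[0,0,8,8,0,7](2) P2=[3,1,6,0,1,6](2)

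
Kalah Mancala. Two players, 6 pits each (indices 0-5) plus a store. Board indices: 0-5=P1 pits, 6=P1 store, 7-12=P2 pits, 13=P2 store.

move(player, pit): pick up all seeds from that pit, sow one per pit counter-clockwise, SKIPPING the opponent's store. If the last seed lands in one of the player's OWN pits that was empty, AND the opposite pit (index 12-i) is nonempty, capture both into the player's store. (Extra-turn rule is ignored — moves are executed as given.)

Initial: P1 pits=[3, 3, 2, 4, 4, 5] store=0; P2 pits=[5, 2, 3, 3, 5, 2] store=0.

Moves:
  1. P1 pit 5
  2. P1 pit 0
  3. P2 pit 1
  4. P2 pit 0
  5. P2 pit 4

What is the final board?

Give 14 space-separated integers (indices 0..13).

Move 1: P1 pit5 -> P1=[3,3,2,4,4,0](1) P2=[6,3,4,4,5,2](0)
Move 2: P1 pit0 -> P1=[0,4,3,5,4,0](1) P2=[6,3,4,4,5,2](0)
Move 3: P2 pit1 -> P1=[0,4,3,5,4,0](1) P2=[6,0,5,5,6,2](0)
Move 4: P2 pit0 -> P1=[0,4,3,5,4,0](1) P2=[0,1,6,6,7,3](1)
Move 5: P2 pit4 -> P1=[1,5,4,6,5,0](1) P2=[0,1,6,6,0,4](2)

Answer: 1 5 4 6 5 0 1 0 1 6 6 0 4 2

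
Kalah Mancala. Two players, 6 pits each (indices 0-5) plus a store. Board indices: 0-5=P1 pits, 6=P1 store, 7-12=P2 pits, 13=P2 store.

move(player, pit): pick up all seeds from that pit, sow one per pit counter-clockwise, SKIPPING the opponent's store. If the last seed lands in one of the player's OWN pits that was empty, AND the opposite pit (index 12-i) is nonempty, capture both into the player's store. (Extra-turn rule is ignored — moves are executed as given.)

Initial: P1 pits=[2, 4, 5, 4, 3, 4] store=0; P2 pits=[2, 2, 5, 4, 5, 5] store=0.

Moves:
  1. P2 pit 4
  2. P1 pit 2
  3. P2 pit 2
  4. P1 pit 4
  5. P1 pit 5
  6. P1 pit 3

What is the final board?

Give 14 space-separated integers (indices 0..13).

Answer: 4 5 0 0 1 1 4 6 6 1 6 2 7 2

Derivation:
Move 1: P2 pit4 -> P1=[3,5,6,4,3,4](0) P2=[2,2,5,4,0,6](1)
Move 2: P1 pit2 -> P1=[3,5,0,5,4,5](1) P2=[3,3,5,4,0,6](1)
Move 3: P2 pit2 -> P1=[4,5,0,5,4,5](1) P2=[3,3,0,5,1,7](2)
Move 4: P1 pit4 -> P1=[4,5,0,5,0,6](2) P2=[4,4,0,5,1,7](2)
Move 5: P1 pit5 -> P1=[4,5,0,5,0,0](3) P2=[5,5,1,6,2,7](2)
Move 6: P1 pit3 -> P1=[4,5,0,0,1,1](4) P2=[6,6,1,6,2,7](2)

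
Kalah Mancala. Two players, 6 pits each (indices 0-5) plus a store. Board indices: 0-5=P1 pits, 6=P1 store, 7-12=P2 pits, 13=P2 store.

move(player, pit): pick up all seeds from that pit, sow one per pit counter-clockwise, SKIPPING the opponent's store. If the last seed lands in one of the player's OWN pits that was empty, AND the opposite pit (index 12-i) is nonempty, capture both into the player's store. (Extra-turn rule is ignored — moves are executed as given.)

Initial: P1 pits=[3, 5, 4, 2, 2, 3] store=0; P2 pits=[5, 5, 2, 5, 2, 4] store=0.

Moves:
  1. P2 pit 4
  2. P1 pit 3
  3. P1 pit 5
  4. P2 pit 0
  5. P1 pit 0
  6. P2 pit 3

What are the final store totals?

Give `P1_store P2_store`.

Move 1: P2 pit4 -> P1=[3,5,4,2,2,3](0) P2=[5,5,2,5,0,5](1)
Move 2: P1 pit3 -> P1=[3,5,4,0,3,4](0) P2=[5,5,2,5,0,5](1)
Move 3: P1 pit5 -> P1=[3,5,4,0,3,0](1) P2=[6,6,3,5,0,5](1)
Move 4: P2 pit0 -> P1=[3,5,4,0,3,0](1) P2=[0,7,4,6,1,6](2)
Move 5: P1 pit0 -> P1=[0,6,5,0,3,0](6) P2=[0,7,0,6,1,6](2)
Move 6: P2 pit3 -> P1=[1,7,6,0,3,0](6) P2=[0,7,0,0,2,7](3)

Answer: 6 3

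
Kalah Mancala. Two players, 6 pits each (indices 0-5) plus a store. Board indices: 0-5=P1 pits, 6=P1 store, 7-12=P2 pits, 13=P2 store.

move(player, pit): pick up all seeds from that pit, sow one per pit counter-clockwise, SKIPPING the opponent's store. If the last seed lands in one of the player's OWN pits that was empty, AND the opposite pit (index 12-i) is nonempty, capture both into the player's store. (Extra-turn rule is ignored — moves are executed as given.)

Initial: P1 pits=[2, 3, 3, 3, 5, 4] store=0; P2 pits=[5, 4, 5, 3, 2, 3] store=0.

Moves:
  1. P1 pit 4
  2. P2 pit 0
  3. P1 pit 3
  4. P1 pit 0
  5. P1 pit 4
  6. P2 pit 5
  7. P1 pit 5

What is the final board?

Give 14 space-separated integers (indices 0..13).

Answer: 1 5 5 0 0 0 3 1 7 8 5 4 1 2

Derivation:
Move 1: P1 pit4 -> P1=[2,3,3,3,0,5](1) P2=[6,5,6,3,2,3](0)
Move 2: P2 pit0 -> P1=[2,3,3,3,0,5](1) P2=[0,6,7,4,3,4](1)
Move 3: P1 pit3 -> P1=[2,3,3,0,1,6](2) P2=[0,6,7,4,3,4](1)
Move 4: P1 pit0 -> P1=[0,4,4,0,1,6](2) P2=[0,6,7,4,3,4](1)
Move 5: P1 pit4 -> P1=[0,4,4,0,0,7](2) P2=[0,6,7,4,3,4](1)
Move 6: P2 pit5 -> P1=[1,5,5,0,0,7](2) P2=[0,6,7,4,3,0](2)
Move 7: P1 pit5 -> P1=[1,5,5,0,0,0](3) P2=[1,7,8,5,4,1](2)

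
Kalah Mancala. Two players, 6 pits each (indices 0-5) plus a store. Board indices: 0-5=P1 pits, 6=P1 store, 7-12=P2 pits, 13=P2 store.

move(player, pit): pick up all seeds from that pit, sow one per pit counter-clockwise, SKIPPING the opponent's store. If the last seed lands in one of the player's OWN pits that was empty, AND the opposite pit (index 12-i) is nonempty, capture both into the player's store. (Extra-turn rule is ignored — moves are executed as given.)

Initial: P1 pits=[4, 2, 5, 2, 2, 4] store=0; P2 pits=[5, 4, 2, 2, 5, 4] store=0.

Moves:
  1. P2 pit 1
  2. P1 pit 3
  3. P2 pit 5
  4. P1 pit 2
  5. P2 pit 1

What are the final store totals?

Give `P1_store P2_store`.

Move 1: P2 pit1 -> P1=[4,2,5,2,2,4](0) P2=[5,0,3,3,6,5](0)
Move 2: P1 pit3 -> P1=[4,2,5,0,3,5](0) P2=[5,0,3,3,6,5](0)
Move 3: P2 pit5 -> P1=[5,3,6,1,3,5](0) P2=[5,0,3,3,6,0](1)
Move 4: P1 pit2 -> P1=[5,3,0,2,4,6](1) P2=[6,1,3,3,6,0](1)
Move 5: P2 pit1 -> P1=[5,3,0,2,4,6](1) P2=[6,0,4,3,6,0](1)

Answer: 1 1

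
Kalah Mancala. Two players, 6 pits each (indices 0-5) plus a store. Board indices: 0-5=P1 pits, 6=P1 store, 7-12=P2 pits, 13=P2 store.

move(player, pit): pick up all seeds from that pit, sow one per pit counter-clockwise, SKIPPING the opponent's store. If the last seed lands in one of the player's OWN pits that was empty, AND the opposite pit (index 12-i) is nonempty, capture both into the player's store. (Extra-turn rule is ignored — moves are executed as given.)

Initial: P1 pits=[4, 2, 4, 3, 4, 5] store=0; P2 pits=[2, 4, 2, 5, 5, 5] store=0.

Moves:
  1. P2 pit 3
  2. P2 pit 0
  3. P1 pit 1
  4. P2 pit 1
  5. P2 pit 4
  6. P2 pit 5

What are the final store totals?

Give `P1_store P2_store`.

Answer: 0 11

Derivation:
Move 1: P2 pit3 -> P1=[5,3,4,3,4,5](0) P2=[2,4,2,0,6,6](1)
Move 2: P2 pit0 -> P1=[5,3,4,3,4,5](0) P2=[0,5,3,0,6,6](1)
Move 3: P1 pit1 -> P1=[5,0,5,4,5,5](0) P2=[0,5,3,0,6,6](1)
Move 4: P2 pit1 -> P1=[5,0,5,4,5,5](0) P2=[0,0,4,1,7,7](2)
Move 5: P2 pit4 -> P1=[6,1,6,5,6,5](0) P2=[0,0,4,1,0,8](3)
Move 6: P2 pit5 -> P1=[7,2,7,6,7,0](0) P2=[0,0,4,1,0,0](11)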